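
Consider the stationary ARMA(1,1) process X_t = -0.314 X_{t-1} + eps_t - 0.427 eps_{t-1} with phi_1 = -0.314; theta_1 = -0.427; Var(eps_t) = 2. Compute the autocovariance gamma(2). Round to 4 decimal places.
\gamma(2) = 0.5855

Multiply the model equation by X_{t-k} and take expectations. With theta_0 = psi_0 = 1 and psi_j the MA(infinity) weights, this gives
  gamma(k) - sum_i phi_i gamma(k-i) = c_k,
  c_k = sigma^2 * sum_{j=k..q} theta_j psi_{j-k}   (c_k = 0 for k > q),
using gamma(-m) = gamma(m).
psi-weights needed (psi_j = theta_j + sum_i phi_i psi_{j-i}):
  psi_1 = theta_1 + phi_1 = -0.427 + (-0.314) = -0.741
Right-hand sides:
  c_0 = sigma^2 (1 + theta_1 psi_1) = 2 * (1 + (-0.427)(-0.741)) = 2 * 1.316407 = 2.632814
  c_1 = sigma^2 theta_1 = 2 * (-0.427) = -0.854
  c_2 = 0
Equations for k = 0 and k = 1 (AR order 1):
  gamma(0) = phi_1 gamma(1) + c_0
  gamma(1) = phi_1 gamma(0) + c_1
Substituting the second into the first: gamma(0) (1 - phi_1^2) = c_0 + phi_1 c_1, so
  gamma(0) = (c_0 + phi_1 c_1) / (1 - phi_1^2) = (2.632814 + (-0.314)(-0.854)) / (1 - (-0.314)^2) = 2.90097 / 0.901404 = 3.218279.
  gamma(1) = phi_1 gamma(0) + c_1 = (-0.314)(3.218279) + (-0.854) = -1.86454.
For k = 2 (> q): gamma(2) = phi_1 gamma(1) = (-0.314)(-1.86454) = 0.585465.
Therefore gamma(2) = 0.5855 (to 4 decimal places).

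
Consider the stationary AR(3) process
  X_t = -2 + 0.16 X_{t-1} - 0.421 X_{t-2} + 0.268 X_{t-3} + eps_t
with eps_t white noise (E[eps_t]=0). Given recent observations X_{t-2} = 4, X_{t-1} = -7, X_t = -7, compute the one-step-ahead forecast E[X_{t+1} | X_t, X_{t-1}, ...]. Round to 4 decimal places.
E[X_{t+1} \mid \mathcal F_t] = 0.8990

For an AR(p) model X_t = c + sum_i phi_i X_{t-i} + eps_t, the
one-step-ahead conditional mean is
  E[X_{t+1} | X_t, ...] = c + sum_i phi_i X_{t+1-i}.
Substitute known values:
  E[X_{t+1} | ...] = -2 + (0.16) * (-7) + (-0.421) * (-7) + (0.268) * (4)
                   = 0.8990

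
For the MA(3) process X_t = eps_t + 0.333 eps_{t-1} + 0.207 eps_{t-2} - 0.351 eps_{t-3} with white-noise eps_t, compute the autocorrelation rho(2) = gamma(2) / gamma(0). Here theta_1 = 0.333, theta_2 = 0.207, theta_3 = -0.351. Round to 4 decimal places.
\rho(2) = 0.0706

For an MA(q) process with theta_0 = 1, the autocovariance is
  gamma(k) = sigma^2 * sum_{i=0..q-k} theta_i * theta_{i+k},
and rho(k) = gamma(k) / gamma(0). Sigma^2 cancels.
  numerator   = (1)*(0.207) + (0.333)*(-0.351) = 0.090117.
  denominator = (1)^2 + (0.333)^2 + (0.207)^2 + (-0.351)^2 = 1.276939.
  rho(2) = 0.090117 / 1.276939 = 0.0706.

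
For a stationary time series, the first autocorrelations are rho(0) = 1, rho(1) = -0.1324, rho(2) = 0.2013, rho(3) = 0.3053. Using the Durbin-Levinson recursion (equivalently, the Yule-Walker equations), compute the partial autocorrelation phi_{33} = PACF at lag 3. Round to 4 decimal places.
\phi_{33} = 0.3710

The PACF at lag k is phi_{kk}, the last component of the solution
to the Yule-Walker system G_k phi = r_k where
  (G_k)_{ij} = rho(|i - j|), (r_k)_i = rho(i), i,j = 1..k.
Equivalently, Durbin-Levinson gives phi_{kk} iteratively:
  phi_{11} = rho(1)
  phi_{kk} = [rho(k) - sum_{j=1..k-1} phi_{k-1,j} rho(k-j)]
            / [1 - sum_{j=1..k-1} phi_{k-1,j} rho(j)],
  phi_{k,j} = phi_{k-1,j} - phi_{kk} phi_{k-1,k-j},  j = 1..k-1.
Step k = 1:
  phi_11 = rho(1) = -0.1324.
Step k = 2:
  phi_22 = [rho(2) - phi_11 rho(1)] / [1 - phi_11 rho(1)] = [0.2013 - (-0.1324)(-0.1324)] / [1 - (-0.1324)(-0.1324)]
         = 0.18377024 / 0.98247024 = 0.187049.
  Update: phi_21 = phi_11 - phi_22 phi_11 = -0.1324 - (0.187049)(-0.1324) = -0.107635.
Step k = 3:
  phi_33 = [rho(3) - phi_21 rho(2) - phi_22 rho(1)] / [1 - phi_21 rho(1) - phi_22 rho(2)]
    numerator   = 0.3053 - (-0.107635)(0.2013) - (0.187049)(-0.1324) = 0.35173217
    denominator = 1 - (-0.107635)(-0.1324) - (0.187049)(0.2013) = 0.94809617
  phi_33 = 0.35173217 / 0.94809617 = 0.371.
Therefore phi_{33} = 0.3710.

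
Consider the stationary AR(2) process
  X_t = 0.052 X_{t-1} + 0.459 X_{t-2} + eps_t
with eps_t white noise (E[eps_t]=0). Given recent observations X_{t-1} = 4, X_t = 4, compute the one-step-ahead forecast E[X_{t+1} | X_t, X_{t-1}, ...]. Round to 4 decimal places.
E[X_{t+1} \mid \mathcal F_t] = 2.0440

For an AR(p) model X_t = c + sum_i phi_i X_{t-i} + eps_t, the
one-step-ahead conditional mean is
  E[X_{t+1} | X_t, ...] = c + sum_i phi_i X_{t+1-i}.
Substitute known values:
  E[X_{t+1} | ...] = (0.052) * (4) + (0.459) * (4)
                   = 2.0440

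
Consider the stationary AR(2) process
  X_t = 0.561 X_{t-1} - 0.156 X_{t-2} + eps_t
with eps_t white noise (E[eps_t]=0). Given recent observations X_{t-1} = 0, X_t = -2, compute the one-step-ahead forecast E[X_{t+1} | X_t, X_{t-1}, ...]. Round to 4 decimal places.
E[X_{t+1} \mid \mathcal F_t] = -1.1220

For an AR(p) model X_t = c + sum_i phi_i X_{t-i} + eps_t, the
one-step-ahead conditional mean is
  E[X_{t+1} | X_t, ...] = c + sum_i phi_i X_{t+1-i}.
Substitute known values:
  E[X_{t+1} | ...] = (0.561) * (-2) + (-0.156) * (0)
                   = -1.1220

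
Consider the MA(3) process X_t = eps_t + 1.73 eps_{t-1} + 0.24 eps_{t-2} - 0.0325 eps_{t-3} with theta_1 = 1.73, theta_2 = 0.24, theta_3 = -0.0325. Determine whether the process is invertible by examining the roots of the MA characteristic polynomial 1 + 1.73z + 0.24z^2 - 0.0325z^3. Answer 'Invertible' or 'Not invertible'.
\text{Not invertible}

The MA(q) characteristic polynomial is P(z) = 1 + 1.73z + 0.24z^2 - 0.0325z^3.
Invertibility requires all roots to lie outside the unit circle, i.e. |z| > 1 for every root.
Degree 3: look for a simple real root z0 first, then factor out (1 - z/z0) and solve the remaining quadratic.
Testing z0 = -4: P(-4) = 1 + (1.73)(-4) + (0.24)(-4)^2 + (-0.0325)(-4)^3
  = 1 + (-6.92) + (3.84) + (2.08) = 0.  So z_0 = -4 is a root, |z_0| = 4.
Divide out the factor (1 + 0.25 z) = (1 - z/z0) (since 1/z0 = -0.25):
  P(z) = (1 + 0.25 z)(1 + (1.48) z + (-0.13) z^2)
  [check: z-coef 1.48 - (-0.25) = 1.73; z^2-coef -0.13 - (-0.25)(1.48) = 0.24; z^3-coef -(-0.25)(-0.13) = -0.0325.]
Remaining roots from the quadratic factor 1 + (1.48) z + (-0.13) z^2:
  Set 1 + (1.48) z + (-0.13) z^2 = 0, i.e. a z^2 + b z + c = 0 with a = -0.13, b = 1.48, c = 1.
  Discriminant D = b^2 - 4ac = (1.48)^2 - 4*(-0.13)*1 = 2.1904 - (-0.52) = 2.7104.
  D >= 0, so the roots are real: z = (-b +/- sqrt(D)) / (2a) = (-1.48 +/- 1.646329) / (-0.26).
    z_1 = (-1.48 + 1.646329) / (-0.26) = -0.6397,   |z_1| = 0.6397.
    z_2 = (-1.48 - 1.646329) / (-0.26) = 12.0243,   |z_2| = 12.0243.
Moduli of all roots: 4.0000, 0.6397, 12.0243.
All moduli strictly greater than 1? No.
Verdict: Not invertible.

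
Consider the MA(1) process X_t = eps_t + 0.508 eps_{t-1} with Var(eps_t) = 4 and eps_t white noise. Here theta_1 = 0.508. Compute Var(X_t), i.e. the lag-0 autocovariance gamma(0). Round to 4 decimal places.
\gamma(0) = 5.0323

For an MA(q) process X_t = eps_t + sum_i theta_i eps_{t-i} with
Var(eps_t) = sigma^2, the variance is
  gamma(0) = sigma^2 * (1 + sum_i theta_i^2).
  sum_i theta_i^2 = (0.508)^2 = 0.258064.
  gamma(0) = 4 * (1 + 0.258064) = 4 * 1.258064 = 5.032256, which rounds to 5.0323.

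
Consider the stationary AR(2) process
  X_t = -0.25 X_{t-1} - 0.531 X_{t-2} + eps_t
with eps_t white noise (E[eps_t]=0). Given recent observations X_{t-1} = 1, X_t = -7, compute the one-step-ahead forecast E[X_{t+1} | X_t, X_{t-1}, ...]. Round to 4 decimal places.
E[X_{t+1} \mid \mathcal F_t] = 1.2190

For an AR(p) model X_t = c + sum_i phi_i X_{t-i} + eps_t, the
one-step-ahead conditional mean is
  E[X_{t+1} | X_t, ...] = c + sum_i phi_i X_{t+1-i}.
Substitute known values:
  E[X_{t+1} | ...] = (-0.25) * (-7) + (-0.531) * (1)
                   = 1.2190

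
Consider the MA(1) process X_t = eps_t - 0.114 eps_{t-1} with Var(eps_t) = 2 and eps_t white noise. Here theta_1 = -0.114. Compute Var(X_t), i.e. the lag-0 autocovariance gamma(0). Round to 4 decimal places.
\gamma(0) = 2.0260

For an MA(q) process X_t = eps_t + sum_i theta_i eps_{t-i} with
Var(eps_t) = sigma^2, the variance is
  gamma(0) = sigma^2 * (1 + sum_i theta_i^2).
  sum_i theta_i^2 = (-0.114)^2 = 0.012996.
  gamma(0) = 2 * (1 + 0.012996) = 2 * 1.012996 = 2.025992, which rounds to 2.0260.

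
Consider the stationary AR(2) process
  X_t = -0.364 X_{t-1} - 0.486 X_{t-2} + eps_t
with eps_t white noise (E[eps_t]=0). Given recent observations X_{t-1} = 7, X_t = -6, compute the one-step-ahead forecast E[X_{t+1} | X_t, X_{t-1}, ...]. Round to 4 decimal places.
E[X_{t+1} \mid \mathcal F_t] = -1.2180

For an AR(p) model X_t = c + sum_i phi_i X_{t-i} + eps_t, the
one-step-ahead conditional mean is
  E[X_{t+1} | X_t, ...] = c + sum_i phi_i X_{t+1-i}.
Substitute known values:
  E[X_{t+1} | ...] = (-0.364) * (-6) + (-0.486) * (7)
                   = -1.2180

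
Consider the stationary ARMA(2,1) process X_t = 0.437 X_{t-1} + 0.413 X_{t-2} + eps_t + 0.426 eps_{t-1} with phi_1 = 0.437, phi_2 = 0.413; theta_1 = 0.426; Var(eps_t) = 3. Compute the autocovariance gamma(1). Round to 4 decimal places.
\gamma(1) = 13.1452

Multiply the model equation by X_{t-k} and take expectations. With theta_0 = psi_0 = 1 and psi_j the MA(infinity) weights, this gives
  gamma(k) - sum_i phi_i gamma(k-i) = c_k,
  c_k = sigma^2 * sum_{j=k..q} theta_j psi_{j-k}   (c_k = 0 for k > q),
using gamma(-m) = gamma(m).
psi-weights needed (psi_j = theta_j + sum_i phi_i psi_{j-i}):
  psi_1 = theta_1 + phi_1 = 0.426 + (0.437) = 0.863
Right-hand sides:
  c_0 = sigma^2 (1 + theta_1 psi_1) = 3 * (1 + (0.426)(0.863)) = 3 * 1.367638 = 4.102914
  c_1 = sigma^2 theta_1 = 3 * (0.426) = 1.278
  c_2 = 0
Equations for k = 0, 1, 2 (AR order 2, c_2 = 0):
  (E0) gamma(0) = phi_1 gamma(1) + phi_2 gamma(2) + c_0
  (E1) gamma(1) = phi_1 gamma(0) + phi_2 gamma(1) + c_1
  (E2) gamma(2) = phi_1 gamma(1) + phi_2 gamma(0)
From (E1): gamma(1) = A gamma(0) + B with
  A = phi_1 / (1 - phi_2) = 0.437 / 0.587 = 0.744463,   B = c_1 / (1 - phi_2) = 1.278 / 0.587 = 2.177172.
Insert (E2) into (E0): gamma(0) (1 - phi_2^2) = phi_1 (1 + phi_2) gamma(1) + c_0.
  phi_1 (1 + phi_2) = (0.437)(1.413) = 0.617481,   1 - phi_2^2 = 0.829431.
Replace gamma(1) by A gamma(0) + B and collect gamma(0):
  gamma(0) [0.829431 - (0.617481)(0.744463)] = (0.617481)(2.177172) + 4.102914
  gamma(0) * 0.369739 = 5.447276
  gamma(0) = 5.447276 / 0.369739 = 14.732761.
  gamma(1) = A gamma(0) + B = (0.744463)(14.732761) + (2.177172) = 13.145173.
Therefore gamma(1) = 13.1452 (to 4 decimal places).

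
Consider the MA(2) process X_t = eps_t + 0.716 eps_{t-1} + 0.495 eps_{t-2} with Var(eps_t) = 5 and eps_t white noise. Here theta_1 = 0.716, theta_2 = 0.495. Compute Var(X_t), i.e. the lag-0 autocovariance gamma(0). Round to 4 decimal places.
\gamma(0) = 8.7884

For an MA(q) process X_t = eps_t + sum_i theta_i eps_{t-i} with
Var(eps_t) = sigma^2, the variance is
  gamma(0) = sigma^2 * (1 + sum_i theta_i^2).
  sum_i theta_i^2 = (0.716)^2 + (0.495)^2 = 0.512656 + 0.245025 = 0.757681.
  gamma(0) = 5 * (1 + 0.757681) = 5 * 1.757681 = 8.788405, which rounds to 8.7884.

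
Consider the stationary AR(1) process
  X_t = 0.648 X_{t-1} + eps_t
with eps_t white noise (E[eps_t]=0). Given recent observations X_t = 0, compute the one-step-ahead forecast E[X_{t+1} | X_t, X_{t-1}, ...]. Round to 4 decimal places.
E[X_{t+1} \mid \mathcal F_t] = 0.0000

For an AR(p) model X_t = c + sum_i phi_i X_{t-i} + eps_t, the
one-step-ahead conditional mean is
  E[X_{t+1} | X_t, ...] = c + sum_i phi_i X_{t+1-i}.
Substitute known values:
  E[X_{t+1} | ...] = (0.648) * (0)
                   = 0.0000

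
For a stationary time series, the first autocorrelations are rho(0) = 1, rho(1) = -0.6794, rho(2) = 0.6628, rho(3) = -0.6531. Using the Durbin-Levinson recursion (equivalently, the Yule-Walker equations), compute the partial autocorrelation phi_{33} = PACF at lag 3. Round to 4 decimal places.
\phi_{33} = -0.2530

The PACF at lag k is phi_{kk}, the last component of the solution
to the Yule-Walker system G_k phi = r_k where
  (G_k)_{ij} = rho(|i - j|), (r_k)_i = rho(i), i,j = 1..k.
Equivalently, Durbin-Levinson gives phi_{kk} iteratively:
  phi_{11} = rho(1)
  phi_{kk} = [rho(k) - sum_{j=1..k-1} phi_{k-1,j} rho(k-j)]
            / [1 - sum_{j=1..k-1} phi_{k-1,j} rho(j)],
  phi_{k,j} = phi_{k-1,j} - phi_{kk} phi_{k-1,k-j},  j = 1..k-1.
Step k = 1:
  phi_11 = rho(1) = -0.6794.
Step k = 2:
  phi_22 = [rho(2) - phi_11 rho(1)] / [1 - phi_11 rho(1)] = [0.6628 - (-0.6794)(-0.6794)] / [1 - (-0.6794)(-0.6794)]
         = 0.20121564 / 0.53841564 = 0.373718.
  Update: phi_21 = phi_11 - phi_22 phi_11 = -0.6794 - (0.373718)(-0.6794) = -0.425496.
Step k = 3:
  phi_33 = [rho(3) - phi_21 rho(2) - phi_22 rho(1)] / [1 - phi_21 rho(1) - phi_22 rho(2)]
    numerator   = -0.6531 - (-0.425496)(0.6628) - (0.373718)(-0.6794) = -0.11717724
    denominator = 1 - (-0.425496)(-0.6794) - (0.373718)(0.6628) = 0.46321772
  phi_33 = -0.11717724 / 0.46321772 = -0.253.
Therefore phi_{33} = -0.2530.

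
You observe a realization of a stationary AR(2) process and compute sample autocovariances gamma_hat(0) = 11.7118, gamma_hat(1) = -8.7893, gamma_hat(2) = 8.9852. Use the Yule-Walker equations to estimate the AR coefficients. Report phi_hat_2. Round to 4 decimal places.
\hat\phi_{2} = 0.4670

The Yule-Walker equations for an AR(p) process read, in matrix form,
  Gamma_p phi = r_p,   with   (Gamma_p)_{ij} = gamma(|i - j|),
                       (r_p)_i = gamma(i),   i,j = 1..p.
Substitute the sample gammas (Toeplitz matrix and right-hand side of size 2):
  Gamma_p = [[11.7118, -8.7893], [-8.7893, 11.7118]]
  r_p     = [-8.7893, 8.9852]
Written out:
  11.7118 phi_1 - 8.7893 phi_2 = -8.7893
  -8.7893 phi_1 + 11.7118 phi_2 = 8.9852
Solve by Cramer's rule:
  det = gamma(0)^2 - gamma(1)^2 = (11.7118)^2 - (-8.7893)^2 = 137.16625924 - 77.25179449 = 59.91446475
  phi_hat_1 = [gamma(1) gamma(0) - gamma(1) gamma(2)] / det = [(-8.7893)(11.7118) - (-8.7893)(8.9852)] / 59.91446475 = -23.96490538 / 59.91446475 = -0.4
  phi_hat_2 = [gamma(0) gamma(2) - gamma(1)^2] / det = [(11.7118)(8.9852) - (-8.7893)^2] / 59.91446475 = 27.98107087 / 59.91446475 = 0.467
So phi_hat = [-0.4000, 0.4670].
Therefore phi_hat_2 = 0.4670.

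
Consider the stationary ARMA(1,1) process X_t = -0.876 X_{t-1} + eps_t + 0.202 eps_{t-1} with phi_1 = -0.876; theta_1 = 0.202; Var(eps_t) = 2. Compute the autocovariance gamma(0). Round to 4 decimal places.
\gamma(0) = 5.9057

Multiply the model equation by X_{t-k} and take expectations. With theta_0 = psi_0 = 1 and psi_j the MA(infinity) weights, this gives
  gamma(k) - sum_i phi_i gamma(k-i) = c_k,
  c_k = sigma^2 * sum_{j=k..q} theta_j psi_{j-k}   (c_k = 0 for k > q),
using gamma(-m) = gamma(m).
psi-weights needed (psi_j = theta_j + sum_i phi_i psi_{j-i}):
  psi_1 = theta_1 + phi_1 = 0.202 + (-0.876) = -0.674
Right-hand sides:
  c_0 = sigma^2 (1 + theta_1 psi_1) = 2 * (1 + (0.202)(-0.674)) = 2 * 0.863852 = 1.727704
  c_1 = sigma^2 theta_1 = 2 * (0.202) = 0.404
  c_2 = 0
Equations for k = 0 and k = 1 (AR order 1):
  gamma(0) = phi_1 gamma(1) + c_0
  gamma(1) = phi_1 gamma(0) + c_1
Substituting the second into the first: gamma(0) (1 - phi_1^2) = c_0 + phi_1 c_1, so
  gamma(0) = (c_0 + phi_1 c_1) / (1 - phi_1^2) = (1.727704 + (-0.876)(0.404)) / (1 - (-0.876)^2) = 1.3738 / 0.232624 = 5.905668.
Therefore gamma(0) = 5.9057 (to 4 decimal places).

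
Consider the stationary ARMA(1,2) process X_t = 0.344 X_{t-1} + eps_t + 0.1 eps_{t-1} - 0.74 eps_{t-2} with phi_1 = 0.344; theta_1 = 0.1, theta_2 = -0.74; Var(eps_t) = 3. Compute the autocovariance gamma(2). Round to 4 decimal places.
\gamma(2) = -1.8920

Multiply the model equation by X_{t-k} and take expectations. With theta_0 = psi_0 = 1 and psi_j the MA(infinity) weights, this gives
  gamma(k) - sum_i phi_i gamma(k-i) = c_k,
  c_k = sigma^2 * sum_{j=k..q} theta_j psi_{j-k}   (c_k = 0 for k > q),
using gamma(-m) = gamma(m).
psi-weights needed (psi_j = theta_j + sum_i phi_i psi_{j-i}):
  psi_1 = theta_1 + phi_1 = 0.1 + (0.344) = 0.444
  psi_2 = theta_2 + phi_1 psi_1 = -0.74 + (0.344)(0.444) = -0.587264
Right-hand sides:
  c_0 = sigma^2 (1 + theta_1 psi_1 + theta_2 psi_2) = 3 * (1 + (0.1)(0.444) + (-0.74)(-0.587264)) = 3 * 1.478975 = 4.436926
  c_1 = sigma^2 (theta_1 + theta_2 psi_1) = 3 * (0.1 + (-0.74)(0.444)) = -0.68568
  c_2 = sigma^2 theta_2 = 3 * (-0.74) = -2.22
Equations for k = 0 and k = 1 (AR order 1):
  gamma(0) = phi_1 gamma(1) + c_0
  gamma(1) = phi_1 gamma(0) + c_1
Substituting the second into the first: gamma(0) (1 - phi_1^2) = c_0 + phi_1 c_1, so
  gamma(0) = (c_0 + phi_1 c_1) / (1 - phi_1^2) = (4.436926 + (0.344)(-0.68568)) / (1 - (0.344)^2) = 4.201052 / 0.881664 = 4.764913.
  gamma(1) = phi_1 gamma(0) + c_1 = (0.344)(4.764913) + (-0.68568) = 0.95345.
For k = 2: gamma(2) = phi_1 gamma(1) + c_2
  = (0.344)(0.95345) + (-2.22) = -1.892013.
Therefore gamma(2) = -1.8920 (to 4 decimal places).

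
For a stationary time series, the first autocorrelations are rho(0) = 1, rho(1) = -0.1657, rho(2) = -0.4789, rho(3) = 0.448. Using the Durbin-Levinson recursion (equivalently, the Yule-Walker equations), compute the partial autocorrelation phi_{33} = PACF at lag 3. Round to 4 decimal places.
\phi_{33} = 0.3400

The PACF at lag k is phi_{kk}, the last component of the solution
to the Yule-Walker system G_k phi = r_k where
  (G_k)_{ij} = rho(|i - j|), (r_k)_i = rho(i), i,j = 1..k.
Equivalently, Durbin-Levinson gives phi_{kk} iteratively:
  phi_{11} = rho(1)
  phi_{kk} = [rho(k) - sum_{j=1..k-1} phi_{k-1,j} rho(k-j)]
            / [1 - sum_{j=1..k-1} phi_{k-1,j} rho(j)],
  phi_{k,j} = phi_{k-1,j} - phi_{kk} phi_{k-1,k-j},  j = 1..k-1.
Step k = 1:
  phi_11 = rho(1) = -0.1657.
Step k = 2:
  phi_22 = [rho(2) - phi_11 rho(1)] / [1 - phi_11 rho(1)] = [-0.4789 - (-0.1657)(-0.1657)] / [1 - (-0.1657)(-0.1657)]
         = -0.50635649 / 0.97254351 = -0.520652.
  Update: phi_21 = phi_11 - phi_22 phi_11 = -0.1657 - (-0.520652)(-0.1657) = -0.251972.
Step k = 3:
  phi_33 = [rho(3) - phi_21 rho(2) - phi_22 rho(1)] / [1 - phi_21 rho(1) - phi_22 rho(2)]
    numerator   = 0.448 - (-0.251972)(-0.4789) - (-0.520652)(-0.1657) = 0.24105861
    denominator = 1 - (-0.251972)(-0.1657) - (-0.520652)(-0.4789) = 0.70890811
  phi_33 = 0.24105861 / 0.70890811 = 0.34.
Therefore phi_{33} = 0.3400.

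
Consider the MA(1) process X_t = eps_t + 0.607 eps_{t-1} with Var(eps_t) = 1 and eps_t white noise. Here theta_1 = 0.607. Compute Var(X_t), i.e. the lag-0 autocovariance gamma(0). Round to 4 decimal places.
\gamma(0) = 1.3684

For an MA(q) process X_t = eps_t + sum_i theta_i eps_{t-i} with
Var(eps_t) = sigma^2, the variance is
  gamma(0) = sigma^2 * (1 + sum_i theta_i^2).
  sum_i theta_i^2 = (0.607)^2 = 0.368449.
  gamma(0) = 1 * (1 + 0.368449) = 1 * 1.368449 = 1.368449, which rounds to 1.3684.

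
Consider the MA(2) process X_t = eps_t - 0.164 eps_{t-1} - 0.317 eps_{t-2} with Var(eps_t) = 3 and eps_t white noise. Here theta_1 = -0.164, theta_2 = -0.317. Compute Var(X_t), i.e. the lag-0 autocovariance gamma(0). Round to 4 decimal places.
\gamma(0) = 3.3822

For an MA(q) process X_t = eps_t + sum_i theta_i eps_{t-i} with
Var(eps_t) = sigma^2, the variance is
  gamma(0) = sigma^2 * (1 + sum_i theta_i^2).
  sum_i theta_i^2 = (-0.164)^2 + (-0.317)^2 = 0.026896 + 0.100489 = 0.127385.
  gamma(0) = 3 * (1 + 0.127385) = 3 * 1.127385 = 3.382155, which rounds to 3.3822.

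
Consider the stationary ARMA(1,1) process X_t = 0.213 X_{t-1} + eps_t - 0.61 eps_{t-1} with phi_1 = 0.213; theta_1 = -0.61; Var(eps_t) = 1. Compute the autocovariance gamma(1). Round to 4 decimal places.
\gamma(1) = -0.3618

Multiply the model equation by X_{t-k} and take expectations. With theta_0 = psi_0 = 1 and psi_j the MA(infinity) weights, this gives
  gamma(k) - sum_i phi_i gamma(k-i) = c_k,
  c_k = sigma^2 * sum_{j=k..q} theta_j psi_{j-k}   (c_k = 0 for k > q),
using gamma(-m) = gamma(m).
psi-weights needed (psi_j = theta_j + sum_i phi_i psi_{j-i}):
  psi_1 = theta_1 + phi_1 = -0.61 + (0.213) = -0.397
Right-hand sides:
  c_0 = sigma^2 (1 + theta_1 psi_1) = 1 * (1 + (-0.61)(-0.397)) = 1 * 1.24217 = 1.24217
  c_1 = sigma^2 theta_1 = 1 * (-0.61) = -0.61
  c_2 = 0
Equations for k = 0 and k = 1 (AR order 1):
  gamma(0) = phi_1 gamma(1) + c_0
  gamma(1) = phi_1 gamma(0) + c_1
Substituting the second into the first: gamma(0) (1 - phi_1^2) = c_0 + phi_1 c_1, so
  gamma(0) = (c_0 + phi_1 c_1) / (1 - phi_1^2) = (1.24217 + (0.213)(-0.61)) / (1 - (0.213)^2) = 1.11224 / 0.954631 = 1.165099.
  gamma(1) = phi_1 gamma(0) + c_1 = (0.213)(1.165099) + (-0.61) = -0.361834.
Therefore gamma(1) = -0.3618 (to 4 decimal places).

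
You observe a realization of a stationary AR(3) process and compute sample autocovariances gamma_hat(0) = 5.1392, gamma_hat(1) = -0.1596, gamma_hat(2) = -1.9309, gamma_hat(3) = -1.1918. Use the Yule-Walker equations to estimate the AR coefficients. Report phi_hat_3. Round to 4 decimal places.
\hat\phi_{3} = -0.3030

The Yule-Walker equations for an AR(p) process read, in matrix form,
  Gamma_p phi = r_p,   with   (Gamma_p)_{ij} = gamma(|i - j|),
                       (r_p)_i = gamma(i),   i,j = 1..p.
Substitute the sample gammas (Toeplitz matrix and right-hand side of size 3):
  Gamma_p = [[5.1392, -0.1596, -1.9309], [-0.1596, 5.1392, -0.1596], [-1.9309, -0.1596, 5.1392]]
  r_p     = [-0.1596, -1.9309, -1.1918]
Written out (R1..R3):
  (R1) 5.1392 phi_1 - 0.1596 phi_2 - 1.9309 phi_3 = -0.1596
  (R2) -0.1596 phi_1 + 5.1392 phi_2 - 0.1596 phi_3 = -1.9309
  (R3) -1.9309 phi_1 - 0.1596 phi_2 + 5.1392 phi_3 = -1.1918
Gaussian elimination:
  R2 <- R2 - (-0.1596/5.1392) R1 = R2 - (-0.031055) R1:  5.134244 phi_2 - 0.219565 phi_3 = -1.935856
  R3 <- R3 - (-1.9309/5.1392) R1 = R3 - (-0.37572) R1:  -0.219565 phi_2 + 4.413722 phi_3 = -1.251765
  R3 <- R3 - (-0.219565/5.134244) R2 = R3 - (-0.042765) R2:  4.404333 phi_3 = -1.334551
Back-substitution:
  phi_hat_3 = -1.334551 / 4.404333 = -0.303009
  phi_hat_2 = (-1.935856 - (-0.219565)(-0.303009)) / 5.134244 = -0.390006
  phi_hat_1 = (-0.1596 - (-0.1596)(-0.390006) - (-1.9309)(-0.303009)) / 5.1392 = -0.157014
So phi_hat = [-0.1570, -0.3900, -0.3030].
Therefore phi_hat_3 = -0.3030.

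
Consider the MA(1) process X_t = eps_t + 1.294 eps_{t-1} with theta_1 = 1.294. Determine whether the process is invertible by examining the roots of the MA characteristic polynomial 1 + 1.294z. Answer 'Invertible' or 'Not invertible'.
\text{Not invertible}

The MA(q) characteristic polynomial is P(z) = 1 + 1.294z.
Invertibility requires all roots to lie outside the unit circle, i.e. |z| > 1 for every root.
This is linear in z: 1 + (1.294) z = 0  =>  z = -1/(1.294) = -0.772798,  |z| = 0.772798.
Moduli of all roots: 0.7728.
All moduli strictly greater than 1? No.
Verdict: Not invertible.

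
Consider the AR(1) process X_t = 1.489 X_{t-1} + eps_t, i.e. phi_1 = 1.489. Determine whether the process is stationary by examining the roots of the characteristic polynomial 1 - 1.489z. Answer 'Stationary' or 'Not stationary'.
\text{Not stationary}

The AR(p) characteristic polynomial is P(z) = 1 - 1.489z.
Stationarity requires all roots to lie outside the unit circle, i.e. |z| > 1 for every root.
This is linear in z: 1 + (-1.489) z = 0  =>  z = -1/(-1.489) = 0.671592,  |z| = 0.671592.
Moduli of all roots: 0.6716.
All moduli strictly greater than 1? No.
Verdict: Not stationary.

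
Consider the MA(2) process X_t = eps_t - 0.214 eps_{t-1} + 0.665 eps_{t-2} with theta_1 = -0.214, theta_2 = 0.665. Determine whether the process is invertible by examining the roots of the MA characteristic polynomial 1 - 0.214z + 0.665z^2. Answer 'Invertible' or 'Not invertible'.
\text{Invertible}

The MA(q) characteristic polynomial is P(z) = 1 - 0.214z + 0.665z^2.
Invertibility requires all roots to lie outside the unit circle, i.e. |z| > 1 for every root.
Set 1 + (-0.214) z + (0.665) z^2 = 0, i.e. a z^2 + b z + c = 0 with a = 0.665, b = -0.214, c = 1.
Discriminant D = b^2 - 4ac = (-0.214)^2 - 4*(0.665)*1 = 0.045796 - (2.66) = -2.614204.
D < 0, so the roots are the complex-conjugate pair z = (-b +/- i sqrt(-D)) / (2a) = 0.1609 +/- 1.2157i.
For a conjugate pair |z|^2 = z * conj(z) = (product of roots) = c/a = 1/(0.665) = 1.503759, so |z| = sqrt(1.503759) = 1.2263 for both roots.
Moduli of all roots: 1.2263, 1.2263.
All moduli strictly greater than 1? Yes.
Verdict: Invertible.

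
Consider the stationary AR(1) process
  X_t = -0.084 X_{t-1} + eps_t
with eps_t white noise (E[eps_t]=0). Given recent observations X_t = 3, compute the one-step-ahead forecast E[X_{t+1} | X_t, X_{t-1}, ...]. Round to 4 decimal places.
E[X_{t+1} \mid \mathcal F_t] = -0.2520

For an AR(p) model X_t = c + sum_i phi_i X_{t-i} + eps_t, the
one-step-ahead conditional mean is
  E[X_{t+1} | X_t, ...] = c + sum_i phi_i X_{t+1-i}.
Substitute known values:
  E[X_{t+1} | ...] = (-0.084) * (3)
                   = -0.2520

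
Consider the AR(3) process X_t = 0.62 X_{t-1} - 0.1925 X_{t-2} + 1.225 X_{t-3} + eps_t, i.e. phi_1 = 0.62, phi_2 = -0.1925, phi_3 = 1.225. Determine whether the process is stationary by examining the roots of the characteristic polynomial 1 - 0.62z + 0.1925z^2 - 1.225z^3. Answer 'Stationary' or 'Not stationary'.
\text{Not stationary}

The AR(p) characteristic polynomial is P(z) = 1 - 0.62z + 0.1925z^2 - 1.225z^3.
Stationarity requires all roots to lie outside the unit circle, i.e. |z| > 1 for every root.
Degree 3: look for a simple real root z0 first, then factor out (1 - z/z0) and solve the remaining quadratic.
Testing z0 = 0.8: P(0.8) = 1 + (-0.62)(0.8) + (0.1925)(0.8)^2 + (-1.225)(0.8)^3
  = 1 + (-0.496) + (0.1232) + (-0.6272) = 0.  So z_0 = 0.8 is a root, |z_0| = 0.8.
Divide out the factor (1 - 1.25 z) = (1 - z/z0) (since 1/z0 = 1.25):
  P(z) = (1 - 1.25 z)(1 + (0.63) z + (0.98) z^2)
  [check: z-coef 0.63 - (1.25) = -0.62; z^2-coef 0.98 - (1.25)(0.63) = 0.1925; z^3-coef -(1.25)(0.98) = -1.225.]
Remaining roots from the quadratic factor 1 + (0.63) z + (0.98) z^2:
  Set 1 + (0.63) z + (0.98) z^2 = 0, i.e. a z^2 + b z + c = 0 with a = 0.98, b = 0.63, c = 1.
  Discriminant D = b^2 - 4ac = (0.63)^2 - 4*(0.98)*1 = 0.3969 - (3.92) = -3.5231.
  D < 0, so the roots are the complex-conjugate pair z = (-b +/- i sqrt(-D)) / (2a) = -0.3214 +/- 0.9576i.
  For a conjugate pair |z|^2 = z * conj(z) = (product of roots) = c/a = 1/(0.98) = 1.020408, so |z| = sqrt(1.020408) = 1.0102 for both roots.
Moduli of all roots: 0.8000, 1.0102, 1.0102.
All moduli strictly greater than 1? No.
Verdict: Not stationary.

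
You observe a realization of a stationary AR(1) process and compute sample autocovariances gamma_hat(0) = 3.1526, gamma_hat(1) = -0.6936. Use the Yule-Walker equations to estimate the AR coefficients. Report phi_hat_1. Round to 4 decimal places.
\hat\phi_{1} = -0.2200

The Yule-Walker equations for an AR(p) process read, in matrix form,
  Gamma_p phi = r_p,   with   (Gamma_p)_{ij} = gamma(|i - j|),
                       (r_p)_i = gamma(i),   i,j = 1..p.
Substitute the sample gammas (Toeplitz matrix and right-hand side of size 1):
  Gamma_p = [[3.1526]]
  r_p     = [-0.6936]
With p = 1 this is the single equation gamma(0) phi_1 = gamma(1):
  phi_hat_1 = gamma(1) / gamma(0) = -0.6936 / 3.1526 = -0.2200.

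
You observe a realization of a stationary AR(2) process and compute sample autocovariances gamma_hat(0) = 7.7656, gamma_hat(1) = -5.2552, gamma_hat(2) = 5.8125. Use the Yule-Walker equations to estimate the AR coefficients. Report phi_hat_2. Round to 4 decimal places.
\hat\phi_{2} = 0.5360

The Yule-Walker equations for an AR(p) process read, in matrix form,
  Gamma_p phi = r_p,   with   (Gamma_p)_{ij} = gamma(|i - j|),
                       (r_p)_i = gamma(i),   i,j = 1..p.
Substitute the sample gammas (Toeplitz matrix and right-hand side of size 2):
  Gamma_p = [[7.7656, -5.2552], [-5.2552, 7.7656]]
  r_p     = [-5.2552, 5.8125]
Written out:
  7.7656 phi_1 - 5.2552 phi_2 = -5.2552
  -5.2552 phi_1 + 7.7656 phi_2 = 5.8125
Solve by Cramer's rule:
  det = gamma(0)^2 - gamma(1)^2 = (7.7656)^2 - (-5.2552)^2 = 60.30454336 - 27.61712704 = 32.68741632
  phi_hat_1 = [gamma(1) gamma(0) - gamma(1) gamma(2)] / det = [(-5.2552)(7.7656) - (-5.2552)(5.8125)] / 32.68741632 = -10.26393112 / 32.68741632 = -0.314
  phi_hat_2 = [gamma(0) gamma(2) - gamma(1)^2] / det = [(7.7656)(5.8125) - (-5.2552)^2] / 32.68741632 = 17.52042296 / 32.68741632 = 0.536
So phi_hat = [-0.3140, 0.5360].
Therefore phi_hat_2 = 0.5360.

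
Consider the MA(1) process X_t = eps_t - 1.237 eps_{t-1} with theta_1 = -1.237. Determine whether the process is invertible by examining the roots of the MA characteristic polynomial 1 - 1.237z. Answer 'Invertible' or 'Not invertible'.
\text{Not invertible}

The MA(q) characteristic polynomial is P(z) = 1 - 1.237z.
Invertibility requires all roots to lie outside the unit circle, i.e. |z| > 1 for every root.
This is linear in z: 1 + (-1.237) z = 0  =>  z = -1/(-1.237) = 0.808407,  |z| = 0.808407.
Moduli of all roots: 0.8084.
All moduli strictly greater than 1? No.
Verdict: Not invertible.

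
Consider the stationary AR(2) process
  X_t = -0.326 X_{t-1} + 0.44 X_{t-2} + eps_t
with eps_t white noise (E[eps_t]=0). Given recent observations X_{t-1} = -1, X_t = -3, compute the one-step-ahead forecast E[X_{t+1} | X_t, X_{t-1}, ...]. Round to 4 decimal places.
E[X_{t+1} \mid \mathcal F_t] = 0.5380

For an AR(p) model X_t = c + sum_i phi_i X_{t-i} + eps_t, the
one-step-ahead conditional mean is
  E[X_{t+1} | X_t, ...] = c + sum_i phi_i X_{t+1-i}.
Substitute known values:
  E[X_{t+1} | ...] = (-0.326) * (-3) + (0.44) * (-1)
                   = 0.5380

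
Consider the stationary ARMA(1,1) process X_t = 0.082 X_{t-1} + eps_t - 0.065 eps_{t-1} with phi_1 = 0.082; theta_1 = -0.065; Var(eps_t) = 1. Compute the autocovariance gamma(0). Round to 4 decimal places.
\gamma(0) = 1.0003

Multiply the model equation by X_{t-k} and take expectations. With theta_0 = psi_0 = 1 and psi_j the MA(infinity) weights, this gives
  gamma(k) - sum_i phi_i gamma(k-i) = c_k,
  c_k = sigma^2 * sum_{j=k..q} theta_j psi_{j-k}   (c_k = 0 for k > q),
using gamma(-m) = gamma(m).
psi-weights needed (psi_j = theta_j + sum_i phi_i psi_{j-i}):
  psi_1 = theta_1 + phi_1 = -0.065 + (0.082) = 0.017
Right-hand sides:
  c_0 = sigma^2 (1 + theta_1 psi_1) = 1 * (1 + (-0.065)(0.017)) = 1 * 0.998895 = 0.998895
  c_1 = sigma^2 theta_1 = 1 * (-0.065) = -0.065
  c_2 = 0
Equations for k = 0 and k = 1 (AR order 1):
  gamma(0) = phi_1 gamma(1) + c_0
  gamma(1) = phi_1 gamma(0) + c_1
Substituting the second into the first: gamma(0) (1 - phi_1^2) = c_0 + phi_1 c_1, so
  gamma(0) = (c_0 + phi_1 c_1) / (1 - phi_1^2) = (0.998895 + (0.082)(-0.065)) / (1 - (0.082)^2) = 0.993565 / 0.993276 = 1.000291.
Therefore gamma(0) = 1.0003 (to 4 decimal places).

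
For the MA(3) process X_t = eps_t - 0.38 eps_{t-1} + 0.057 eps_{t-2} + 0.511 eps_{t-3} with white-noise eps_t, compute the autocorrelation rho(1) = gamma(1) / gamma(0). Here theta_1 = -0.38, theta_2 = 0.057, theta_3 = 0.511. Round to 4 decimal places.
\rho(1) = -0.2644

For an MA(q) process with theta_0 = 1, the autocovariance is
  gamma(k) = sigma^2 * sum_{i=0..q-k} theta_i * theta_{i+k},
and rho(k) = gamma(k) / gamma(0). Sigma^2 cancels.
  numerator   = (1)*(-0.38) + (-0.38)*(0.057) + (0.057)*(0.511) = -0.372533.
  denominator = (1)^2 + (-0.38)^2 + (0.057)^2 + (0.511)^2 = 1.40877.
  rho(1) = -0.372533 / 1.40877 = -0.2644.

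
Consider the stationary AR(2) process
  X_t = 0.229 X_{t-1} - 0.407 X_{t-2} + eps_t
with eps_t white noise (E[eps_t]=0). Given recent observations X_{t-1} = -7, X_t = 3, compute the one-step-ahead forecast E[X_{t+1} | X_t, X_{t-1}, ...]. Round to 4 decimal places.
E[X_{t+1} \mid \mathcal F_t] = 3.5360

For an AR(p) model X_t = c + sum_i phi_i X_{t-i} + eps_t, the
one-step-ahead conditional mean is
  E[X_{t+1} | X_t, ...] = c + sum_i phi_i X_{t+1-i}.
Substitute known values:
  E[X_{t+1} | ...] = (0.229) * (3) + (-0.407) * (-7)
                   = 3.5360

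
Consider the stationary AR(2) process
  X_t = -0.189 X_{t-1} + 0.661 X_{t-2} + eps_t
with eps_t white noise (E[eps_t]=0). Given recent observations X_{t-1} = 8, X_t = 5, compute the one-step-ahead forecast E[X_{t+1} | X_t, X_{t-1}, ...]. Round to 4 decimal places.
E[X_{t+1} \mid \mathcal F_t] = 4.3430

For an AR(p) model X_t = c + sum_i phi_i X_{t-i} + eps_t, the
one-step-ahead conditional mean is
  E[X_{t+1} | X_t, ...] = c + sum_i phi_i X_{t+1-i}.
Substitute known values:
  E[X_{t+1} | ...] = (-0.189) * (5) + (0.661) * (8)
                   = 4.3430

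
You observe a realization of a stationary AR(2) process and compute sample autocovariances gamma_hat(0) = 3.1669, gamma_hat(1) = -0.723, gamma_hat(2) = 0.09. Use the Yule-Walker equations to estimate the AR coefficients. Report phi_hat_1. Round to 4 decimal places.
\hat\phi_{1} = -0.2340

The Yule-Walker equations for an AR(p) process read, in matrix form,
  Gamma_p phi = r_p,   with   (Gamma_p)_{ij} = gamma(|i - j|),
                       (r_p)_i = gamma(i),   i,j = 1..p.
Substitute the sample gammas (Toeplitz matrix and right-hand side of size 2):
  Gamma_p = [[3.1669, -0.723], [-0.723, 3.1669]]
  r_p     = [-0.723, 0.09]
Written out:
  3.1669 phi_1 - 0.723 phi_2 = -0.723
  -0.723 phi_1 + 3.1669 phi_2 = 0.09
Solve by Cramer's rule:
  det = gamma(0)^2 - gamma(1)^2 = (3.1669)^2 - (-0.723)^2 = 10.02925561 - 0.522729 = 9.50652661
  phi_hat_1 = [gamma(1) gamma(0) - gamma(1) gamma(2)] / det = [(-0.723)(3.1669) - (-0.723)(0.09)] / 9.50652661 = -2.2245987 / 9.50652661 = -0.234
  phi_hat_2 = [gamma(0) gamma(2) - gamma(1)^2] / det = [(3.1669)(0.09) - (-0.723)^2] / 9.50652661 = -0.237708 / 9.50652661 = -0.025
So phi_hat = [-0.2340, -0.0250].
Therefore phi_hat_1 = -0.2340.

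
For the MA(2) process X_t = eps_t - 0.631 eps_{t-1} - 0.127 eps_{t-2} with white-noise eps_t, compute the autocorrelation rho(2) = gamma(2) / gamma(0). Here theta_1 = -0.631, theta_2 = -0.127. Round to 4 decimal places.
\rho(2) = -0.0898

For an MA(q) process with theta_0 = 1, the autocovariance is
  gamma(k) = sigma^2 * sum_{i=0..q-k} theta_i * theta_{i+k},
and rho(k) = gamma(k) / gamma(0). Sigma^2 cancels.
  numerator   = (1)*(-0.127) = -0.127.
  denominator = (1)^2 + (-0.631)^2 + (-0.127)^2 = 1.41429.
  rho(2) = -0.127 / 1.41429 = -0.0898.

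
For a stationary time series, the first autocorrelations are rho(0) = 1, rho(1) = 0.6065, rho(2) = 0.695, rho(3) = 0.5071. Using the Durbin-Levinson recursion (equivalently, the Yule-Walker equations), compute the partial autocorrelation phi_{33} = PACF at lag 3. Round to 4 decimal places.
\phi_{33} = -0.0219

The PACF at lag k is phi_{kk}, the last component of the solution
to the Yule-Walker system G_k phi = r_k where
  (G_k)_{ij} = rho(|i - j|), (r_k)_i = rho(i), i,j = 1..k.
Equivalently, Durbin-Levinson gives phi_{kk} iteratively:
  phi_{11} = rho(1)
  phi_{kk} = [rho(k) - sum_{j=1..k-1} phi_{k-1,j} rho(k-j)]
            / [1 - sum_{j=1..k-1} phi_{k-1,j} rho(j)],
  phi_{k,j} = phi_{k-1,j} - phi_{kk} phi_{k-1,k-j},  j = 1..k-1.
Step k = 1:
  phi_11 = rho(1) = 0.6065.
Step k = 2:
  phi_22 = [rho(2) - phi_11 rho(1)] / [1 - phi_11 rho(1)] = [0.695 - (0.6065)(0.6065)] / [1 - (0.6065)(0.6065)]
         = 0.32715775 / 0.63215775 = 0.517525.
  Update: phi_21 = phi_11 - phi_22 phi_11 = 0.6065 - (0.517525)(0.6065) = 0.292621.
Step k = 3:
  phi_33 = [rho(3) - phi_21 rho(2) - phi_22 rho(1)] / [1 - phi_21 rho(1) - phi_22 rho(2)]
    numerator   = 0.5071 - (0.292621)(0.695) - (0.517525)(0.6065) = -0.01015066
    denominator = 1 - (0.292621)(0.6065) - (0.517525)(0.695) = 0.46284527
  phi_33 = -0.01015066 / 0.46284527 = -0.0219.
Therefore phi_{33} = -0.0219.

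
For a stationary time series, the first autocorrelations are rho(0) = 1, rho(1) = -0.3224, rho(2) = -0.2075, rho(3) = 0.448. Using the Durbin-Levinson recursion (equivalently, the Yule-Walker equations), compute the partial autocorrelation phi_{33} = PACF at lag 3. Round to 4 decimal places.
\phi_{33} = 0.3120

The PACF at lag k is phi_{kk}, the last component of the solution
to the Yule-Walker system G_k phi = r_k where
  (G_k)_{ij} = rho(|i - j|), (r_k)_i = rho(i), i,j = 1..k.
Equivalently, Durbin-Levinson gives phi_{kk} iteratively:
  phi_{11} = rho(1)
  phi_{kk} = [rho(k) - sum_{j=1..k-1} phi_{k-1,j} rho(k-j)]
            / [1 - sum_{j=1..k-1} phi_{k-1,j} rho(j)],
  phi_{k,j} = phi_{k-1,j} - phi_{kk} phi_{k-1,k-j},  j = 1..k-1.
Step k = 1:
  phi_11 = rho(1) = -0.3224.
Step k = 2:
  phi_22 = [rho(2) - phi_11 rho(1)] / [1 - phi_11 rho(1)] = [-0.2075 - (-0.3224)(-0.3224)] / [1 - (-0.3224)(-0.3224)]
         = -0.31144176 / 0.89605824 = -0.347569.
  Update: phi_21 = phi_11 - phi_22 phi_11 = -0.3224 - (-0.347569)(-0.3224) = -0.434456.
Step k = 3:
  phi_33 = [rho(3) - phi_21 rho(2) - phi_22 rho(1)] / [1 - phi_21 rho(1) - phi_22 rho(2)]
    numerator   = 0.448 - (-0.434456)(-0.2075) - (-0.347569)(-0.3224) = 0.24579422
    denominator = 1 - (-0.434456)(-0.3224) - (-0.347569)(-0.2075) = 0.78781085
  phi_33 = 0.24579422 / 0.78781085 = 0.312.
Therefore phi_{33} = 0.3120.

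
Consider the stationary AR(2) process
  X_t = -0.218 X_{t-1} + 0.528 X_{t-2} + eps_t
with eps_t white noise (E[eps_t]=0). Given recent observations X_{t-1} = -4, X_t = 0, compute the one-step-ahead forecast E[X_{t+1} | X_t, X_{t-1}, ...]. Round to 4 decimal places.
E[X_{t+1} \mid \mathcal F_t] = -2.1120

For an AR(p) model X_t = c + sum_i phi_i X_{t-i} + eps_t, the
one-step-ahead conditional mean is
  E[X_{t+1} | X_t, ...] = c + sum_i phi_i X_{t+1-i}.
Substitute known values:
  E[X_{t+1} | ...] = (-0.218) * (0) + (0.528) * (-4)
                   = -2.1120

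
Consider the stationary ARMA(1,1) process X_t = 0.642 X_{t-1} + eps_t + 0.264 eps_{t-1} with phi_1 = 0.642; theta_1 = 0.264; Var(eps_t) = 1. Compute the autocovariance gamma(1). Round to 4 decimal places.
\gamma(1) = 1.8025

Multiply the model equation by X_{t-k} and take expectations. With theta_0 = psi_0 = 1 and psi_j the MA(infinity) weights, this gives
  gamma(k) - sum_i phi_i gamma(k-i) = c_k,
  c_k = sigma^2 * sum_{j=k..q} theta_j psi_{j-k}   (c_k = 0 for k > q),
using gamma(-m) = gamma(m).
psi-weights needed (psi_j = theta_j + sum_i phi_i psi_{j-i}):
  psi_1 = theta_1 + phi_1 = 0.264 + (0.642) = 0.906
Right-hand sides:
  c_0 = sigma^2 (1 + theta_1 psi_1) = 1 * (1 + (0.264)(0.906)) = 1 * 1.239184 = 1.239184
  c_1 = sigma^2 theta_1 = 1 * (0.264) = 0.264
  c_2 = 0
Equations for k = 0 and k = 1 (AR order 1):
  gamma(0) = phi_1 gamma(1) + c_0
  gamma(1) = phi_1 gamma(0) + c_1
Substituting the second into the first: gamma(0) (1 - phi_1^2) = c_0 + phi_1 c_1, so
  gamma(0) = (c_0 + phi_1 c_1) / (1 - phi_1^2) = (1.239184 + (0.642)(0.264)) / (1 - (0.642)^2) = 1.408672 / 0.587836 = 2.396369.
  gamma(1) = phi_1 gamma(0) + c_1 = (0.642)(2.396369) + (0.264) = 1.802469.
Therefore gamma(1) = 1.8025 (to 4 decimal places).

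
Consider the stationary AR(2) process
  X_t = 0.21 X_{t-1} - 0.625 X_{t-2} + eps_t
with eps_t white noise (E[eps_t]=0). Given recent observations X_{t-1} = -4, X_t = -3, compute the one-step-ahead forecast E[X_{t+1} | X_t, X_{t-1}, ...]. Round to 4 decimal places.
E[X_{t+1} \mid \mathcal F_t] = 1.8700

For an AR(p) model X_t = c + sum_i phi_i X_{t-i} + eps_t, the
one-step-ahead conditional mean is
  E[X_{t+1} | X_t, ...] = c + sum_i phi_i X_{t+1-i}.
Substitute known values:
  E[X_{t+1} | ...] = (0.21) * (-3) + (-0.625) * (-4)
                   = 1.8700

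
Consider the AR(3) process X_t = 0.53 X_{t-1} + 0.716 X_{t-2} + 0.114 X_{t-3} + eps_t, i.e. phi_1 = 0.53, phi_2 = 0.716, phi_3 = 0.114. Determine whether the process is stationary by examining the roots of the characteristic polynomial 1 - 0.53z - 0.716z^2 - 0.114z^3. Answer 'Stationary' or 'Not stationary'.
\text{Not stationary}

The AR(p) characteristic polynomial is P(z) = 1 - 0.53z - 0.716z^2 - 0.114z^3.
Stationarity requires all roots to lie outside the unit circle, i.e. |z| > 1 for every root.
Degree 3: look for a simple real root z0 first, then factor out (1 - z/z0) and solve the remaining quadratic.
Testing z0 = -5: P(-5) = 1 + (-0.53)(-5) + (-0.716)(-5)^2 + (-0.114)(-5)^3
  = 1 + (2.65) + (-17.9) + (14.25) = 0.  So z_0 = -5 is a root, |z_0| = 5.
Divide out the factor (1 + 0.2 z) = (1 - z/z0) (since 1/z0 = -0.2):
  P(z) = (1 + 0.2 z)(1 + (-0.73) z + (-0.57) z^2)
  [check: z-coef -0.73 - (-0.2) = -0.53; z^2-coef -0.57 - (-0.2)(-0.73) = -0.716; z^3-coef -(-0.2)(-0.57) = -0.114.]
Remaining roots from the quadratic factor 1 + (-0.73) z + (-0.57) z^2:
  Set 1 + (-0.73) z + (-0.57) z^2 = 0, i.e. a z^2 + b z + c = 0 with a = -0.57, b = -0.73, c = 1.
  Discriminant D = b^2 - 4ac = (-0.73)^2 - 4*(-0.57)*1 = 0.5329 - (-2.28) = 2.8129.
  D >= 0, so the roots are real: z = (-b +/- sqrt(D)) / (2a) = (0.73 +/- 1.67717) / (-1.14).
    z_1 = (0.73 + 1.67717) / (-1.14) = -2.1116,   |z_1| = 2.1116.
    z_2 = (0.73 - 1.67717) / (-1.14) = 0.8309,   |z_2| = 0.8309.
Moduli of all roots: 5.0000, 2.1116, 0.8309.
All moduli strictly greater than 1? No.
Verdict: Not stationary.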